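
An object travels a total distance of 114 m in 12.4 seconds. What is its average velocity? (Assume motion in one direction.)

v_avg = Δd / Δt = 114 / 12.4 = 9.19 m/s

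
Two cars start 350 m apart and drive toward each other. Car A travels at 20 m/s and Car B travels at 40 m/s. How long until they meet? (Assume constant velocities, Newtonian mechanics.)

Combined speed: v_combined = 20 + 40 = 60 m/s
Time to meet: t = d/v_combined = 350/60 = 5.83 s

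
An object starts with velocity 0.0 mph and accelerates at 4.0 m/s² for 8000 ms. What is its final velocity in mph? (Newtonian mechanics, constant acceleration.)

v₀ = 0.0 mph × 0.44704 = 0.0 m/s
t = 8000 ms × 0.001 = 8.0 s
v = v₀ + a × t = 0.0 + 4.0 × 8.0 = 32.0 m/s
v = 32.0 m/s / 0.44704 = 71.58 mph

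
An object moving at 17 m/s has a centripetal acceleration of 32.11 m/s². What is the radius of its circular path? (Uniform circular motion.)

r = v²/a_c = 17²/32.11 = 9.0 m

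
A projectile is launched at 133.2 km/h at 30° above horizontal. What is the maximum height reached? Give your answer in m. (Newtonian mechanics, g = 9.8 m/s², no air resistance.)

v₀ = 133.2 km/h × 0.2777777777777778 = 37.0 m/s
H = v₀² × sin²(θ) / (2g) = 37.0² × sin(30°)² / (2 × 9.8) = 1369.0 × 0.25 / 19.6 = 17.46 m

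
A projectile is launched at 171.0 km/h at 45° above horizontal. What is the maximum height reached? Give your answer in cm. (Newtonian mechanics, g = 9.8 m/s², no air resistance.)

v₀ = 171.0 km/h × 0.2777777777777778 = 47.5 m/s
H = v₀² × sin²(θ) / (2g) = 47.5² × sin(45°)² / (2 × 9.8) = 2256.25 × 0.5 / 19.6 = 57.5574 m
H = 57.5574 m / 0.01 = 5756 cm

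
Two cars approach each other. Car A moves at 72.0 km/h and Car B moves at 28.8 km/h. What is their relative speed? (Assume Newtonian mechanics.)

v_rel = v_A + v_B = 72.0 + 28.8 = 100.8 km/h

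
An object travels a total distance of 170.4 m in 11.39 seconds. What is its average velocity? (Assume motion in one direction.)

v_avg = Δd / Δt = 170.4 / 11.39 = 14.96 m/s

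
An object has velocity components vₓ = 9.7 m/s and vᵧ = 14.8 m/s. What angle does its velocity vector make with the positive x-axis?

θ = arctan(vᵧ/vₓ) = arctan(14.8/9.7) = 56.76°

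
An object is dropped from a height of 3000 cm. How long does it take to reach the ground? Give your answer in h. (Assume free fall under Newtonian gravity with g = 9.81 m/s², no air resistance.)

h = 3000 cm × 0.01 = 30.0 m
t = √(2h/g) = √(2 × 30.0 / 9.81) = 2.4731 s
t = 2.4731 s / 3600.0 = 0.000687 h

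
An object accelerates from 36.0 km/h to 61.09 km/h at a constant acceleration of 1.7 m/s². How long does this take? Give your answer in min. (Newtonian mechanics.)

v₀ = 36.0 km/h × 0.2777777777777778 = 10.0 m/s
v = 61.09 km/h × 0.2777777777777778 = 16.9694 m/s
t = (v - v₀) / a = (16.9694 - 10.0) / 1.7 = 4.09965 s
t = 4.09965 s / 60.0 = 0.06833 min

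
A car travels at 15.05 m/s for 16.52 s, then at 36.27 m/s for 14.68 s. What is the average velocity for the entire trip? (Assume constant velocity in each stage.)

d₁ = v₁t₁ = 15.05 × 16.52 = 248.626 m
d₂ = v₂t₂ = 36.27 × 14.68 = 532.4436 m
d_total = 781.0696 m, t_total = 31.2 s
v_avg = d_total/t_total = 781.0696/31.2 = 25.03 m/s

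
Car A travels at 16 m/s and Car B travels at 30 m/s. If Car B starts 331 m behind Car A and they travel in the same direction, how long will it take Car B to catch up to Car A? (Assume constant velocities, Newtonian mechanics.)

Relative speed: v_rel = 30 - 16 = 14 m/s
Time to catch: t = d₀/v_rel = 331/14 = 23.64 s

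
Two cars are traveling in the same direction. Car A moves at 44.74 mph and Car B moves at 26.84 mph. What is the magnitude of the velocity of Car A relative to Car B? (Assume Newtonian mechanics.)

v_rel = |v_A - v_B| = |44.74 - 26.84| = 17.9 mph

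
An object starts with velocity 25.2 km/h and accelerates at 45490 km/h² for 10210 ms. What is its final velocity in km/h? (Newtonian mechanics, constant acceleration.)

v₀ = 25.2 km/h × 0.2777777777777778 = 7.0 m/s
a = 45490 km/h² × 7.716049382716049e-05 = 3.51003 m/s²
t = 10210 ms × 0.001 = 10.21 s
v = v₀ + a × t = 7.0 + 3.51003 × 10.21 = 42.8374 m/s
v = 42.8374 m/s / 0.2777777777777778 = 154.2 km/h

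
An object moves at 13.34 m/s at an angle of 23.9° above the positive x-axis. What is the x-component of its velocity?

vₓ = v cos(θ) = 13.34 × cos(23.9°) = 12.2 m/s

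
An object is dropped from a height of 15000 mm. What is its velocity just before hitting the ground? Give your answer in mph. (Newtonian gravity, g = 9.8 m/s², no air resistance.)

h = 15000 mm × 0.001 = 15.0 m
v = √(2gh) = √(2 × 9.8 × 15.0) = 17.1464 m/s
v = 17.1464 m/s / 0.44704 = 38.36 mph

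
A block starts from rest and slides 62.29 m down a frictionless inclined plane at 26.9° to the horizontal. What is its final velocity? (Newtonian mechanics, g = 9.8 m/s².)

a = g sin(θ) = 9.8 × sin(26.9°) = 4.4339 m/s²
v = √(2ad) = √(2 × 4.4339 × 62.29) = 23.5 m/s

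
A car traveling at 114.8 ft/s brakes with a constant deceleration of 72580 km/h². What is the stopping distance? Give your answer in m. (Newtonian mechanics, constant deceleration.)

v₀ = 114.8 ft/s × 0.3048 = 34.991 m/s
a = 72580 km/h² × 7.716049382716049e-05 = 5.60031 m/s²
d = v₀² / (2a) = 34.991² / (2 × 5.60031) = 1224.37 / 11.2006 = 109.3 m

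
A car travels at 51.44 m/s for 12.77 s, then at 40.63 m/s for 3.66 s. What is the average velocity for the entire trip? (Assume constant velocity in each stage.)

d₁ = v₁t₁ = 51.44 × 12.77 = 656.8888 m
d₂ = v₂t₂ = 40.63 × 3.66 = 148.7058 m
d_total = 805.5946 m, t_total = 16.43 s
v_avg = d_total/t_total = 805.5946/16.43 = 49.03 m/s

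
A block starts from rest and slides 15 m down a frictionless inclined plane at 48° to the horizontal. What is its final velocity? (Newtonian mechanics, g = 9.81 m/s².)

a = g sin(θ) = 9.81 × sin(48°) = 7.2903 m/s²
v = √(2ad) = √(2 × 7.2903 × 15) = 14.79 m/s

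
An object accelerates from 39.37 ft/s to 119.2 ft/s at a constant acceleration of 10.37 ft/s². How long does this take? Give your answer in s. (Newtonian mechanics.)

v₀ = 39.37 ft/s × 0.3048 = 12.0 m/s
v = 119.2 ft/s × 0.3048 = 36.3322 m/s
a = 10.37 ft/s² × 0.3048 = 3.16078 m/s²
t = (v - v₀) / a = (36.3322 - 12.0) / 3.16078 = 7.698 s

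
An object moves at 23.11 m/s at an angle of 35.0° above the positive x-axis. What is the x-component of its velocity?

vₓ = v cos(θ) = 23.11 × cos(35.0°) = 18.93 m/s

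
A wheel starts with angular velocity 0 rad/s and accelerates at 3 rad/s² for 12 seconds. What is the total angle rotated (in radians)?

θ = ω₀t + ½αt² = 0×12 + ½×3×12² = 216.0 rad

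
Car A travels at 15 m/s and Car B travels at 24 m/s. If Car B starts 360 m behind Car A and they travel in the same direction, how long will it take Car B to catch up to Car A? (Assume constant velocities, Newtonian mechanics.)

Relative speed: v_rel = 24 - 15 = 9 m/s
Time to catch: t = d₀/v_rel = 360/9 = 40.0 s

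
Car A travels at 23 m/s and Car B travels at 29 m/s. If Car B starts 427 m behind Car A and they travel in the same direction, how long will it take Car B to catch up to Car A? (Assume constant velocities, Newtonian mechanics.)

Relative speed: v_rel = 29 - 23 = 6 m/s
Time to catch: t = d₀/v_rel = 427/6 = 71.17 s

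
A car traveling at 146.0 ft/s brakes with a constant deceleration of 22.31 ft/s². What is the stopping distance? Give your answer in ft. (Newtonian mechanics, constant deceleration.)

v₀ = 146.0 ft/s × 0.3048 = 44.5008 m/s
a = 22.31 ft/s² × 0.3048 = 6.80009 m/s²
d = v₀² / (2a) = 44.5008² / (2 × 6.80009) = 1980.32 / 13.6002 = 145.61 m
d = 145.61 m / 0.3048 = 477.7 ft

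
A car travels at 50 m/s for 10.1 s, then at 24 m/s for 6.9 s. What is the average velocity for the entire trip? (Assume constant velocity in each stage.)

d₁ = v₁t₁ = 50 × 10.1 = 505.0 m
d₂ = v₂t₂ = 24 × 6.9 = 165.6 m
d_total = 670.6 m, t_total = 17.0 s
v_avg = d_total/t_total = 670.6/17.0 = 39.45 m/s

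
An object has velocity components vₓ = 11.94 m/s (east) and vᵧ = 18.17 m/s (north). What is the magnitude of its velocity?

|v| = √(vₓ² + vᵧ²) = √(11.94² + 18.17²) = √(472.7125) = 21.74 m/s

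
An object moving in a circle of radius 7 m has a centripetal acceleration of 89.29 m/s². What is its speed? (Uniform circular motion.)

v = √(a_c × r) = √(89.29 × 7) = 25.0 m/s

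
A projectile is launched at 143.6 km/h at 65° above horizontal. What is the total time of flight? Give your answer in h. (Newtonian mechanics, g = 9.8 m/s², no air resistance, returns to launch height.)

v₀ = 143.6 km/h × 0.2777777777777778 = 39.8889 m/s
T = 2 × v₀ × sin(θ) / g = 2 × 39.8889 × sin(65°) / 9.8 = 2 × 39.8889 × 0.906308 / 9.8 = 7.37788 s
T = 7.37788 s / 3600.0 = 0.002049 h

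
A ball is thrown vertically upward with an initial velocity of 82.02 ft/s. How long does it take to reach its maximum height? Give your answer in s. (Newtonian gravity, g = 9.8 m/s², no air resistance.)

v₀ = 82.02 ft/s × 0.3048 = 24.9997 m/s
t_up = v₀ / g = 24.9997 / 9.8 = 2.551 s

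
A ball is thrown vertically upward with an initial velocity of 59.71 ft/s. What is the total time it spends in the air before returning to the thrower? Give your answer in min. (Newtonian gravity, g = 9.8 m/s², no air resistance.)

v₀ = 59.71 ft/s × 0.3048 = 18.1996 m/s
t_total = 2 × v₀ / g = 2 × 18.1996 / 9.8 = 3.7142 s
t_total = 3.7142 s / 60.0 = 0.0619 min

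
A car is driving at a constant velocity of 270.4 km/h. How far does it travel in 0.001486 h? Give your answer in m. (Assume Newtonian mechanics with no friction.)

v = 270.4 km/h × 0.2777777777777778 = 75.1111 m/s
t = 0.001486 h × 3600.0 = 5.3496 s
d = v × t = 75.1111 × 5.3496 = 401.8 m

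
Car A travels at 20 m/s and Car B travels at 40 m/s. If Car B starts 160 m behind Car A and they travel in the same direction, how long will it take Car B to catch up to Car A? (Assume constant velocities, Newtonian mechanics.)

Relative speed: v_rel = 40 - 20 = 20 m/s
Time to catch: t = d₀/v_rel = 160/20 = 8.0 s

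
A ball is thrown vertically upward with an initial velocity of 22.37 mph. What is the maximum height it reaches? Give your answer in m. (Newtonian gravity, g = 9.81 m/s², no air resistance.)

v₀ = 22.37 mph × 0.44704 = 10.0003 m/s
h_max = v₀² / (2g) = 10.0003² / (2 × 9.81) = 100.006 / 19.62 = 5.097 m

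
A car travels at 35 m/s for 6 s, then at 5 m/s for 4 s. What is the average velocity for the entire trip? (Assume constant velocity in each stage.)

d₁ = v₁t₁ = 35 × 6 = 210 m
d₂ = v₂t₂ = 5 × 4 = 20 m
d_total = 230 m, t_total = 10 s
v_avg = d_total/t_total = 230/10 = 23.0 m/s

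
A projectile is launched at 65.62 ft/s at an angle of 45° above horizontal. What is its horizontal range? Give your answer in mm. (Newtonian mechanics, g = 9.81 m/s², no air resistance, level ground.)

v₀ = 65.62 ft/s × 0.3048 = 20.001 m/s
R = v₀² × sin(2θ) / g = 20.001² × sin(2 × 45°) / 9.81 = 400.04 × 1.0 / 9.81 = 40.7788 m
R = 40.7788 m / 0.001 = 40780 mm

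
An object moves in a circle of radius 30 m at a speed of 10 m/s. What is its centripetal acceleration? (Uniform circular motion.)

a_c = v²/r = 10²/30 = 100/30 = 3.33 m/s²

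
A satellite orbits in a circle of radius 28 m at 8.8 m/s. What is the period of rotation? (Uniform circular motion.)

T = 2πr/v = 2π×28/8.8 = 19.99 s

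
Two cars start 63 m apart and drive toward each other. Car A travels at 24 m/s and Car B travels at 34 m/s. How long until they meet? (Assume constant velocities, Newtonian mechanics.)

Combined speed: v_combined = 24 + 34 = 58 m/s
Time to meet: t = d/v_combined = 63/58 = 1.09 s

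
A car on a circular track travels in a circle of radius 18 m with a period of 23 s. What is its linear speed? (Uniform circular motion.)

v = 2πr/T = 2π×18/23 = 4.92 m/s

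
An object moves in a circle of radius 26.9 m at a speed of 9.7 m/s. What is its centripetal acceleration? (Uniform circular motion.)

a_c = v²/r = 9.7²/26.9 = 94.09/26.9 = 3.5 m/s²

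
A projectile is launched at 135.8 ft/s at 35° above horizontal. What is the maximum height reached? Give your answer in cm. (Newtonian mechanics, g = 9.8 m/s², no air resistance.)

v₀ = 135.8 ft/s × 0.3048 = 41.3918 m/s
H = v₀² × sin²(θ) / (2g) = 41.3918² × sin(35°)² / (2 × 9.8) = 1713.28 × 0.32899 / 19.6 = 28.7578 m
H = 28.7578 m / 0.01 = 2876 cm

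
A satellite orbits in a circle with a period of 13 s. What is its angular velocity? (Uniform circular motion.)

ω = 2π/T = 2π/13 = 0.4833 rad/s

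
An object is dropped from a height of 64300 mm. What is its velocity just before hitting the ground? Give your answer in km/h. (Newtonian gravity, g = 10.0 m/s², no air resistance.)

h = 64300 mm × 0.001 = 64.3 m
v = √(2gh) = √(2 × 10.0 × 64.3) = 35.8608 m/s
v = 35.8608 m/s / 0.2777777777777778 = 129.1 km/h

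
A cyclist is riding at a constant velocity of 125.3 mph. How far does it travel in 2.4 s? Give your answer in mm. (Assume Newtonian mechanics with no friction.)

v = 125.3 mph × 0.44704 = 56.0141 m/s
d = v × t = 56.0141 × 2.4 = 134.434 m
d = 134.434 m / 0.001 = 134400 mm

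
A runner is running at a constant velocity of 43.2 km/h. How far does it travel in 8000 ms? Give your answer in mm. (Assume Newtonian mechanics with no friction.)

v = 43.2 km/h × 0.2777777777777778 = 12.0 m/s
t = 8000 ms × 0.001 = 8.0 s
d = v × t = 12.0 × 8.0 = 96.0 m
d = 96.0 m / 0.001 = 96000 mm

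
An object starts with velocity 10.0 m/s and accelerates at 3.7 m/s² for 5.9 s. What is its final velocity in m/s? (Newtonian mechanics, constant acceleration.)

v = v₀ + a × t = 10.0 + 3.7 × 5.9 = 31.83 m/s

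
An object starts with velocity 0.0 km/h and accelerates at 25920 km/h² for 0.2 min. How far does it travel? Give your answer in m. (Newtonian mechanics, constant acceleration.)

v₀ = 0.0 km/h × 0.2777777777777778 = 0.0 m/s
a = 25920 km/h² × 7.716049382716049e-05 = 2.0 m/s²
t = 0.2 min × 60.0 = 12.0 s
d = v₀ × t + ½ × a × t² = 0.0 × 12.0 + 0.5 × 2.0 × 12.0² = 144.0 m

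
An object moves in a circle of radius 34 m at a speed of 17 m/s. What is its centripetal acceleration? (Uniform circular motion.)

a_c = v²/r = 17²/34 = 289/34 = 8.5 m/s²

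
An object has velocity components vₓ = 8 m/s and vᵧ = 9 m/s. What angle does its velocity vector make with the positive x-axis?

θ = arctan(vᵧ/vₓ) = arctan(9/8) = 48.37°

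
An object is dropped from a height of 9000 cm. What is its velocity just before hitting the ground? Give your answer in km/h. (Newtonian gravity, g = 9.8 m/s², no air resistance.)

h = 9000 cm × 0.01 = 90.0 m
v = √(2gh) = √(2 × 9.8 × 90.0) = 42.0 m/s
v = 42.0 m/s / 0.2777777777777778 = 151.2 km/h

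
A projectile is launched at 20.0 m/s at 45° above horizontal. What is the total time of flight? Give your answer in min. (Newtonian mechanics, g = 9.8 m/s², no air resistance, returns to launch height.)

T = 2 × v₀ × sin(θ) / g = 2 × 20.0 × sin(45°) / 9.8 = 2 × 20.0 × 0.707107 / 9.8 = 2.88615 s
T = 2.88615 s / 60.0 = 0.0481 min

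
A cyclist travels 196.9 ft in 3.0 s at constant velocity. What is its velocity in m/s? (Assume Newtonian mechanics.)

d = 196.9 ft × 0.3048 = 60.0151 m
v = d / t = 60.0151 / 3.0 = 20.01 m/s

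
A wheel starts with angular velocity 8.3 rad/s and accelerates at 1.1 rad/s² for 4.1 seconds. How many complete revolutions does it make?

θ = ω₀t + ½αt² = 8.3×4.1 + ½×1.1×4.1² = 43.2755 rad
Total revolutions = θ/(2π) = 43.2755/(2π) = 6.89
Complete revolutions = ⌊6.89⌋ = 6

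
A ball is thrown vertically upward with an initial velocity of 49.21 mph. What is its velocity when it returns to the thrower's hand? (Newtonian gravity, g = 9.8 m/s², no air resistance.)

By conservation of energy (no air resistance), the ball returns to the throw height with the same speed as launch, but directed downward.
|v_ground| = v₀ = 49.21 mph
v_ground = 49.21 mph (downward)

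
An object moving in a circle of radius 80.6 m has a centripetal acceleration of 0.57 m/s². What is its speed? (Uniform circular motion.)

v = √(a_c × r) = √(0.57 × 80.6) = 6.78 m/s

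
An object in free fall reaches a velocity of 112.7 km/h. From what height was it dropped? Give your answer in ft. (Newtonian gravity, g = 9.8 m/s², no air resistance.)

v = 112.7 km/h × 0.2777777777777778 = 31.3056 m/s
h = v² / (2g) = 31.3056² / (2 × 9.8) = 50.0021 m
h = 50.0021 m / 0.3048 = 164.0 ft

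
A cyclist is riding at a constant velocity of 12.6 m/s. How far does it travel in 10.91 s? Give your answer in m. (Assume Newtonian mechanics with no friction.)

d = v × t = 12.6 × 10.91 = 137.5 m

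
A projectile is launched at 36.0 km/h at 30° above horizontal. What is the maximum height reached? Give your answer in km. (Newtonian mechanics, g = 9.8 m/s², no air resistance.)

v₀ = 36.0 km/h × 0.2777777777777778 = 10.0 m/s
H = v₀² × sin²(θ) / (2g) = 10.0² × sin(30°)² / (2 × 9.8) = 100.0 × 0.25 / 19.6 = 1.27551 m
H = 1.27551 m / 1000.0 = 0.001276 km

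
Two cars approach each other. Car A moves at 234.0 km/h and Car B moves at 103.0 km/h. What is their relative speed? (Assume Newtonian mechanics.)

v_rel = v_A + v_B = 234.0 + 103.0 = 337.0 km/h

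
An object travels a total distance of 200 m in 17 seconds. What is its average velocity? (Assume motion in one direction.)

v_avg = Δd / Δt = 200 / 17 = 11.76 m/s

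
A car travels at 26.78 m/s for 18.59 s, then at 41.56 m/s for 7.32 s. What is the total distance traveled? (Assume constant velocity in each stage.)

d₁ = v₁t₁ = 26.78 × 18.59 = 497.8402 m
d₂ = v₂t₂ = 41.56 × 7.32 = 304.2192 m
d_total = 497.8402 + 304.2192 = 802.06 m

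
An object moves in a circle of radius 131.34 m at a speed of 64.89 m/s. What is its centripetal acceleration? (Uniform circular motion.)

a_c = v²/r = 64.89²/131.34 = 4210.7121/131.34 = 32.06 m/s²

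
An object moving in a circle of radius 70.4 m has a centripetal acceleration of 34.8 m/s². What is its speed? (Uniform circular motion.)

v = √(a_c × r) = √(34.8 × 70.4) = 49.5 m/s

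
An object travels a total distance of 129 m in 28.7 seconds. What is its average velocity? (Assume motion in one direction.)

v_avg = Δd / Δt = 129 / 28.7 = 4.49 m/s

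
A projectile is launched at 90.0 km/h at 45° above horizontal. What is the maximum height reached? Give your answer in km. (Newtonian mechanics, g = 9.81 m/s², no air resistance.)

v₀ = 90.0 km/h × 0.2777777777777778 = 25.0 m/s
H = v₀² × sin²(θ) / (2g) = 25.0² × sin(45°)² / (2 × 9.81) = 625.0 × 0.5 / 19.62 = 15.9276 m
H = 15.9276 m / 1000.0 = 0.01593 km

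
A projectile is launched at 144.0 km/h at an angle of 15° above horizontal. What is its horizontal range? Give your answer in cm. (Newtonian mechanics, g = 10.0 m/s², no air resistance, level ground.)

v₀ = 144.0 km/h × 0.2777777777777778 = 40.0 m/s
R = v₀² × sin(2θ) / g = 40.0² × sin(2 × 15°) / 10.0 = 1600.0 × 0.5 / 10.0 = 80.0 m
R = 80.0 m / 0.01 = 8000 cm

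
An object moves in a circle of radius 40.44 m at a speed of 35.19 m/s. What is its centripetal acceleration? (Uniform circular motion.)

a_c = v²/r = 35.19²/40.44 = 1238.3361/40.44 = 30.62 m/s²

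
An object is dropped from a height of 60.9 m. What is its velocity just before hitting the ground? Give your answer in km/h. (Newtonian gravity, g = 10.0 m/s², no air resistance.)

v = √(2gh) = √(2 × 10.0 × 60.9) = 34.8999 m/s
v = 34.8999 m/s / 0.2777777777777778 = 125.6 km/h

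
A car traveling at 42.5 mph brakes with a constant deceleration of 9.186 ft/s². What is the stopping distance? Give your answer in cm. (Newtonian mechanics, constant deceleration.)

v₀ = 42.5 mph × 0.44704 = 18.9992 m/s
a = 9.186 ft/s² × 0.3048 = 2.79989 m/s²
d = v₀² / (2a) = 18.9992² / (2 × 2.79989) = 360.97 / 5.59978 = 64.4615 m
d = 64.4615 m / 0.01 = 6446 cm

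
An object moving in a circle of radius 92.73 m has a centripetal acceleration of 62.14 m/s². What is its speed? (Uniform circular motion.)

v = √(a_c × r) = √(62.14 × 92.73) = 75.91 m/s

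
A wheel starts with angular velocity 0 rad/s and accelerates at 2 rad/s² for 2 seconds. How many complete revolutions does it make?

θ = ω₀t + ½αt² = 0×2 + ½×2×2² = 4.0 rad
Total revolutions = θ/(2π) = 4.0/(2π) = 0.64
Complete revolutions = ⌊0.64⌋ = 0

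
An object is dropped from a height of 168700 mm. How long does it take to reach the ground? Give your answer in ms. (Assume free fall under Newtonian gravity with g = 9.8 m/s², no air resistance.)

h = 168700 mm × 0.001 = 168.7 m
t = √(2h/g) = √(2 × 168.7 / 9.8) = 5.86759 s
t = 5.86759 s / 0.001 = 5868 ms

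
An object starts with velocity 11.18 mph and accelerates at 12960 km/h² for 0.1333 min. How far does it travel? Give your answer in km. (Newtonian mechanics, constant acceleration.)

v₀ = 11.18 mph × 0.44704 = 4.99791 m/s
a = 12960 km/h² × 7.716049382716049e-05 = 1.0 m/s²
t = 0.1333 min × 60.0 = 7.998 s
d = v₀ × t + ½ × a × t² = 4.99791 × 7.998 + 0.5 × 1.0 × 7.998² = 71.9573 m
d = 71.9573 m / 1000.0 = 0.07196 km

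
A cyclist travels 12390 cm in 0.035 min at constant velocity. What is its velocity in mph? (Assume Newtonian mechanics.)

d = 12390 cm × 0.01 = 123.9 m
t = 0.035 min × 60.0 = 2.1 s
v = d / t = 123.9 / 2.1 = 59.0 m/s
v = 59.0 m/s / 0.44704 = 132.0 mph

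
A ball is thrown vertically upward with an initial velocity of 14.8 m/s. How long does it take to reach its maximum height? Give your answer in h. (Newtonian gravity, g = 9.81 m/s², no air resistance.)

t_up = v₀ / g = 14.8 / 9.81 = 1.50866 s
t_up = 1.50866 s / 3600.0 = 0.0004191 h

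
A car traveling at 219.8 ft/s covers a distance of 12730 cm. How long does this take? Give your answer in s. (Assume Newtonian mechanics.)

d = 12730 cm × 0.01 = 127.3 m
v = 219.8 ft/s × 0.3048 = 66.995 m/s
t = d / v = 127.3 / 66.995 = 1.9 s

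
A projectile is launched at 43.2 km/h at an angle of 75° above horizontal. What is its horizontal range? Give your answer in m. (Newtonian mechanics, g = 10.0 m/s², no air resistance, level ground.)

v₀ = 43.2 km/h × 0.2777777777777778 = 12.0 m/s
R = v₀² × sin(2θ) / g = 12.0² × sin(2 × 75°) / 10.0 = 144.0 × 0.5 / 10.0 = 7.2 m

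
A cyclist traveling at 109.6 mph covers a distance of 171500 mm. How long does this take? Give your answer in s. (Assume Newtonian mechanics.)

d = 171500 mm × 0.001 = 171.5 m
v = 109.6 mph × 0.44704 = 48.9956 m/s
t = d / v = 171.5 / 48.9956 = 3.5 s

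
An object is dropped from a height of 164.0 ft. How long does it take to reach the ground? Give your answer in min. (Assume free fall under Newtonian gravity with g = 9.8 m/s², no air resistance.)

h = 164.0 ft × 0.3048 = 49.9872 m
t = √(2h/g) = √(2 × 49.9872 / 9.8) = 3.19397 s
t = 3.19397 s / 60.0 = 0.05323 min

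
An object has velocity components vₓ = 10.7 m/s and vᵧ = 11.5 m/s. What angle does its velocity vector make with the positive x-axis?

θ = arctan(vᵧ/vₓ) = arctan(11.5/10.7) = 47.06°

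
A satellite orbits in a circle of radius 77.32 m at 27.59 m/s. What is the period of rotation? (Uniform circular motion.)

T = 2πr/v = 2π×77.32/27.59 = 17.61 s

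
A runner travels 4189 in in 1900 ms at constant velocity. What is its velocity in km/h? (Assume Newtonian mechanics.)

d = 4189 in × 0.0254 = 106.401 m
t = 1900 ms × 0.001 = 1.9 s
v = d / t = 106.401 / 1.9 = 56.0005 m/s
v = 56.0005 m/s / 0.2777777777777778 = 201.6 km/h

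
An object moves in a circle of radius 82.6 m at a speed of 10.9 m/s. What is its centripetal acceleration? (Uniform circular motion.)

a_c = v²/r = 10.9²/82.6 = 118.81/82.6 = 1.44 m/s²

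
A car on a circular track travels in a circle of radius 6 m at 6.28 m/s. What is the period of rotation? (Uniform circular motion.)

T = 2πr/v = 2π×6/6.28 = 6.0 s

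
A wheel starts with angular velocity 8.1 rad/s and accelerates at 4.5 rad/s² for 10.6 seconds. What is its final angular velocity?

ω = ω₀ + αt = 8.1 + 4.5 × 10.6 = 55.8 rad/s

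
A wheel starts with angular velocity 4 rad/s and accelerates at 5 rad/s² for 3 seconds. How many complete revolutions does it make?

θ = ω₀t + ½αt² = 4×3 + ½×5×3² = 34.5 rad
Total revolutions = θ/(2π) = 34.5/(2π) = 5.49
Complete revolutions = ⌊5.49⌋ = 5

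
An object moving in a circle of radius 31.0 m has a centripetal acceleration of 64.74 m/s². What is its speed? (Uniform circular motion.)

v = √(a_c × r) = √(64.74 × 31.0) = 44.8 m/s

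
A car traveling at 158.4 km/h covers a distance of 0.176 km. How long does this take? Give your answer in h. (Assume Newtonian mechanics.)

d = 0.176 km × 1000.0 = 176.0 m
v = 158.4 km/h × 0.2777777777777778 = 44.0 m/s
t = d / v = 176.0 / 44.0 = 4.0 s
t = 4.0 s / 3600.0 = 0.001111 h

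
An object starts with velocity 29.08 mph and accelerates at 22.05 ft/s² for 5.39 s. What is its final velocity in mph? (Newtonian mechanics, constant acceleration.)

v₀ = 29.08 mph × 0.44704 = 12.9999 m/s
a = 22.05 ft/s² × 0.3048 = 6.72084 m/s²
v = v₀ + a × t = 12.9999 + 6.72084 × 5.39 = 49.2252 m/s
v = 49.2252 m/s / 0.44704 = 110.1 mph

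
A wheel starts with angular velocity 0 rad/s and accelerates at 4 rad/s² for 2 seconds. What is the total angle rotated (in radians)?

θ = ω₀t + ½αt² = 0×2 + ½×4×2² = 8.0 rad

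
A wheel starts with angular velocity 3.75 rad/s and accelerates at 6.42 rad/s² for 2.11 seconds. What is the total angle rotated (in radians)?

θ = ω₀t + ½αt² = 3.75×2.11 + ½×6.42×2.11² = 22.2 rad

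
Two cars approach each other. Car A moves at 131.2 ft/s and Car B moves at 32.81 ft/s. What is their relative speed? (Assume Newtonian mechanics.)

v_rel = v_A + v_B = 131.2 + 32.81 = 164.01 ft/s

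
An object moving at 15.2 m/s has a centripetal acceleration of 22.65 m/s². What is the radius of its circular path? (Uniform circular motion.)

r = v²/a_c = 15.2²/22.65 = 10.2 m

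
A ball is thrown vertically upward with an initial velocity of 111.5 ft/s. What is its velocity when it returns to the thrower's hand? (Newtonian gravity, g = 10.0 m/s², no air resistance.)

By conservation of energy (no air resistance), the ball returns to the throw height with the same speed as launch, but directed downward.
|v_ground| = v₀ = 111.5 ft/s
v_ground = 111.5 ft/s (downward)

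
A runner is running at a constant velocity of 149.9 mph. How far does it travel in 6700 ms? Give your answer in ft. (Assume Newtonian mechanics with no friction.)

v = 149.9 mph × 0.44704 = 67.0113 m/s
t = 6700 ms × 0.001 = 6.7 s
d = v × t = 67.0113 × 6.7 = 448.976 m
d = 448.976 m / 0.3048 = 1473 ft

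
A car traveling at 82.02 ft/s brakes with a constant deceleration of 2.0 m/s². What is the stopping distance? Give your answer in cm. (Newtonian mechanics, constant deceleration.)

v₀ = 82.02 ft/s × 0.3048 = 24.9997 m/s
d = v₀² / (2a) = 24.9997² / (2 × 2.0) = 624.985 / 4.0 = 156.246 m
d = 156.246 m / 0.01 = 15620 cm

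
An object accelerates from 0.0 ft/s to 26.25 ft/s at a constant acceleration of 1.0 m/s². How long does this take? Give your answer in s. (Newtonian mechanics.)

v₀ = 0.0 ft/s × 0.3048 = 0.0 m/s
v = 26.25 ft/s × 0.3048 = 8.001 m/s
t = (v - v₀) / a = (8.001 - 0.0) / 1.0 = 8.001 s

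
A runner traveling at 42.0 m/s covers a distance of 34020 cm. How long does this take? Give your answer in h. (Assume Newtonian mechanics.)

d = 34020 cm × 0.01 = 340.2 m
t = d / v = 340.2 / 42.0 = 8.1 s
t = 8.1 s / 3600.0 = 0.00225 h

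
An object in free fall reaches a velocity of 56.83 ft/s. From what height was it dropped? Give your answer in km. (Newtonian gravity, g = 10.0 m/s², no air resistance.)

v = 56.83 ft/s × 0.3048 = 17.3218 m/s
h = v² / (2g) = 17.3218² / (2 × 10.0) = 15.0022 m
h = 15.0022 m / 1000.0 = 0.015 km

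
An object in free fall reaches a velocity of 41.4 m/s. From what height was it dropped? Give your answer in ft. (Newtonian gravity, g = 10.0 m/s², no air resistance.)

h = v² / (2g) = 41.4² / (2 × 10.0) = 85.698 m
h = 85.698 m / 0.3048 = 281.2 ft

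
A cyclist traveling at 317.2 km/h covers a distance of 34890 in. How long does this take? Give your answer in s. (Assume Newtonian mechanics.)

d = 34890 in × 0.0254 = 886.206 m
v = 317.2 km/h × 0.2777777777777778 = 88.1111 m/s
t = d / v = 886.206 / 88.1111 = 10.06 s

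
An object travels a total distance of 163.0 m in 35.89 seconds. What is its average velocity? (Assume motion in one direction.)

v_avg = Δd / Δt = 163.0 / 35.89 = 4.54 m/s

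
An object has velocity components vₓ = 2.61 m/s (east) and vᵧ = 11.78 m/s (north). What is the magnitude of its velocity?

|v| = √(vₓ² + vᵧ²) = √(2.61² + 11.78²) = √(145.5805) = 12.07 m/s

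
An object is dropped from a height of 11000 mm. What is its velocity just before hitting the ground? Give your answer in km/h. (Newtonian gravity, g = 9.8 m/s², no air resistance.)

h = 11000 mm × 0.001 = 11.0 m
v = √(2gh) = √(2 × 9.8 × 11.0) = 14.6833 m/s
v = 14.6833 m/s / 0.2777777777777778 = 52.86 km/h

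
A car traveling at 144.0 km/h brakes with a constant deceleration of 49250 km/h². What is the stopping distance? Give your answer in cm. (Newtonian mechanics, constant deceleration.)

v₀ = 144.0 km/h × 0.2777777777777778 = 40.0 m/s
a = 49250 km/h² × 7.716049382716049e-05 = 3.80015 m/s²
d = v₀² / (2a) = 40.0² / (2 × 3.80015) = 1600.0 / 7.6003 = 210.518 m
d = 210.518 m / 0.01 = 21050 cm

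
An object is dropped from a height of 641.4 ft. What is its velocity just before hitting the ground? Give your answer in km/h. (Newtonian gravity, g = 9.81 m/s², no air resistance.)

h = 641.4 ft × 0.3048 = 195.499 m
v = √(2gh) = √(2 × 9.81 × 195.499) = 61.933 m/s
v = 61.933 m/s / 0.2777777777777778 = 223.0 km/h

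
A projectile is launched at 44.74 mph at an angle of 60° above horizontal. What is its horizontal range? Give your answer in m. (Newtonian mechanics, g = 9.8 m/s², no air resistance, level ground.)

v₀ = 44.74 mph × 0.44704 = 20.0006 m/s
R = v₀² × sin(2θ) / g = 20.0006² × sin(2 × 60°) / 9.8 = 400.024 × 0.866025 / 9.8 = 35.35 m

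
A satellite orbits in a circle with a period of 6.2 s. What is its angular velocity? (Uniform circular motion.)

ω = 2π/T = 2π/6.2 = 1.0134 rad/s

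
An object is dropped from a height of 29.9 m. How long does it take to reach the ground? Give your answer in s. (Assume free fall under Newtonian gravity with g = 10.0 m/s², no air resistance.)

t = √(2h/g) = √(2 × 29.9 / 10.0) = 2.445 s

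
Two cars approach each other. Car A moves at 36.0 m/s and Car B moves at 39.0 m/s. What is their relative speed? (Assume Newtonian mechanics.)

v_rel = v_A + v_B = 36.0 + 39.0 = 75.0 m/s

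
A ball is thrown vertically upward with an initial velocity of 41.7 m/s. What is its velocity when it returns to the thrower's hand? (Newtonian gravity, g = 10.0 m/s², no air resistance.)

By conservation of energy (no air resistance), the ball returns to the throw height with the same speed as launch, but directed downward.
|v_ground| = v₀ = 41.7 m/s
v_ground = 41.7 m/s (downward)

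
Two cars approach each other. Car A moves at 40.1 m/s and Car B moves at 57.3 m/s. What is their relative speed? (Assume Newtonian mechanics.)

v_rel = v_A + v_B = 40.1 + 57.3 = 97.4 m/s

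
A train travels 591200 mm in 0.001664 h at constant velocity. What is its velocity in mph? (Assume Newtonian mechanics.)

d = 591200 mm × 0.001 = 591.2 m
t = 0.001664 h × 3600.0 = 5.9904 s
v = d / t = 591.2 / 5.9904 = 98.6912 m/s
v = 98.6912 m/s / 0.44704 = 220.8 mph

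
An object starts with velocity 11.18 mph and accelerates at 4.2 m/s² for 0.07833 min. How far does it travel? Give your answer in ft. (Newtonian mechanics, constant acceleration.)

v₀ = 11.18 mph × 0.44704 = 4.99791 m/s
t = 0.07833 min × 60.0 = 4.6998 s
d = v₀ × t + ½ × a × t² = 4.99791 × 4.6998 + 0.5 × 4.2 × 4.6998² = 69.8742 m
d = 69.8742 m / 0.3048 = 229.2 ft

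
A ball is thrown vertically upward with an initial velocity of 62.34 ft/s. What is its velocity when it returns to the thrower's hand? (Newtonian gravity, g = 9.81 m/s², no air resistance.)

By conservation of energy (no air resistance), the ball returns to the throw height with the same speed as launch, but directed downward.
|v_ground| = v₀ = 62.34 ft/s
v_ground = 62.34 ft/s (downward)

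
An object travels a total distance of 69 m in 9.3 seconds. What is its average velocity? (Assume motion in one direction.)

v_avg = Δd / Δt = 69 / 9.3 = 7.42 m/s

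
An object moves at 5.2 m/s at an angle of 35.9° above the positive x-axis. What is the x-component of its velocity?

vₓ = v cos(θ) = 5.2 × cos(35.9°) = 4.21 m/s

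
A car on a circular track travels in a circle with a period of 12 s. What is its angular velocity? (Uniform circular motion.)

ω = 2π/T = 2π/12 = 0.5236 rad/s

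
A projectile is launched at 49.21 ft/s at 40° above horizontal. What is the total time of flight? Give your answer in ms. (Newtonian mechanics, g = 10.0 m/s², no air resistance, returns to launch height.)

v₀ = 49.21 ft/s × 0.3048 = 14.9992 m/s
T = 2 × v₀ × sin(θ) / g = 2 × 14.9992 × sin(40°) / 10.0 = 2 × 14.9992 × 0.642788 / 10.0 = 1.92826 s
T = 1.92826 s / 0.001 = 1928 ms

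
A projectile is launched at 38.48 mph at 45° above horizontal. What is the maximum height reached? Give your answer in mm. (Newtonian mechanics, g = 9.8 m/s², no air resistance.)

v₀ = 38.48 mph × 0.44704 = 17.2021 m/s
H = v₀² × sin²(θ) / (2g) = 17.2021² × sin(45°)² / (2 × 9.8) = 295.912 × 0.5 / 19.6 = 7.54878 m
H = 7.54878 m / 0.001 = 7549 mm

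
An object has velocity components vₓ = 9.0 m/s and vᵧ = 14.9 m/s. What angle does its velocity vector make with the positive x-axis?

θ = arctan(vᵧ/vₓ) = arctan(14.9/9.0) = 58.87°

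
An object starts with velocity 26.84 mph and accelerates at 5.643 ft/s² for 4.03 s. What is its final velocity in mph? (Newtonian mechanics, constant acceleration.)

v₀ = 26.84 mph × 0.44704 = 11.9986 m/s
a = 5.643 ft/s² × 0.3048 = 1.71999 m/s²
v = v₀ + a × t = 11.9986 + 1.71999 × 4.03 = 18.9302 m/s
v = 18.9302 m/s / 0.44704 = 42.35 mph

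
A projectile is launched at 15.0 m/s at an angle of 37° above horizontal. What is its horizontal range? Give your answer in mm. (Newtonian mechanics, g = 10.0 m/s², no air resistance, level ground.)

R = v₀² × sin(2θ) / g = 15.0² × sin(2 × 37°) / 10.0 = 225.0 × 0.961262 / 10.0 = 21.6284 m
R = 21.6284 m / 0.001 = 21630 mm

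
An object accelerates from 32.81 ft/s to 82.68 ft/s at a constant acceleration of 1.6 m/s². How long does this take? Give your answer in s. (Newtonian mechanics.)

v₀ = 32.81 ft/s × 0.3048 = 10.0005 m/s
v = 82.68 ft/s × 0.3048 = 25.2009 m/s
t = (v - v₀) / a = (25.2009 - 10.0005) / 1.6 = 9.5 s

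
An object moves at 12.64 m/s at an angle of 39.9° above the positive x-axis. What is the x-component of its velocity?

vₓ = v cos(θ) = 12.64 × cos(39.9°) = 9.7 m/s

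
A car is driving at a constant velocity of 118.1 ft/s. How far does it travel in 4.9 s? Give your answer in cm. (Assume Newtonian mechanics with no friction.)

v = 118.1 ft/s × 0.3048 = 35.9969 m/s
d = v × t = 35.9969 × 4.9 = 176.385 m
d = 176.385 m / 0.01 = 17640 cm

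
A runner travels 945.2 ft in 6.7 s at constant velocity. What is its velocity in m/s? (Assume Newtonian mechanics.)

d = 945.2 ft × 0.3048 = 288.097 m
v = d / t = 288.097 / 6.7 = 43.0 m/s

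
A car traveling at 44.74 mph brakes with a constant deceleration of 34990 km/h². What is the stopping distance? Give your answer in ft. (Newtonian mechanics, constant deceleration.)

v₀ = 44.74 mph × 0.44704 = 20.0006 m/s
a = 34990 km/h² × 7.716049382716049e-05 = 2.69985 m/s²
d = v₀² / (2a) = 20.0006² / (2 × 2.69985) = 400.024 / 5.3997 = 74.0826 m
d = 74.0826 m / 0.3048 = 243.1 ft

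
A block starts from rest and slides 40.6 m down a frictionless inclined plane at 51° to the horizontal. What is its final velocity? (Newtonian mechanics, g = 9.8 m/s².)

a = g sin(θ) = 9.8 × sin(51°) = 7.616 m/s²
v = √(2ad) = √(2 × 7.616 × 40.6) = 24.87 m/s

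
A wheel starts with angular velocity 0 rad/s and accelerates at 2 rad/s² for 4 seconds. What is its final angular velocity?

ω = ω₀ + αt = 0 + 2 × 4 = 8 rad/s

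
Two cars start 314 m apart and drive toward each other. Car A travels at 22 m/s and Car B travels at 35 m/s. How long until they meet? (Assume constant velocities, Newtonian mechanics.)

Combined speed: v_combined = 22 + 35 = 57 m/s
Time to meet: t = d/v_combined = 314/57 = 5.51 s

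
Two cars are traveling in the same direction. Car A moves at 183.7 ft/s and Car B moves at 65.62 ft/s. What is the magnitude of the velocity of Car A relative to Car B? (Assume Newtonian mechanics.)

v_rel = |v_A - v_B| = |183.7 - 65.62| = 118.08 ft/s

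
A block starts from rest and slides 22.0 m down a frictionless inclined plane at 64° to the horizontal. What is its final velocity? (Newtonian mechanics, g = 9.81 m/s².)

a = g sin(θ) = 9.81 × sin(64°) = 8.8172 m/s²
v = √(2ad) = √(2 × 8.8172 × 22.0) = 19.7 m/s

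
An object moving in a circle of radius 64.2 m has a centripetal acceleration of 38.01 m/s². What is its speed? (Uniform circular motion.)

v = √(a_c × r) = √(38.01 × 64.2) = 49.4 m/s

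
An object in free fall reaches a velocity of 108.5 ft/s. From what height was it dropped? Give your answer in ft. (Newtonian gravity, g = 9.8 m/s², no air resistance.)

v = 108.5 ft/s × 0.3048 = 33.0708 m/s
h = v² / (2g) = 33.0708² / (2 × 9.8) = 55.7999 m
h = 55.7999 m / 0.3048 = 183.1 ft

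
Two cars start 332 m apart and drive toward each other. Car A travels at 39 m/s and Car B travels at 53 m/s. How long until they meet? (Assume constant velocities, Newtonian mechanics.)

Combined speed: v_combined = 39 + 53 = 92 m/s
Time to meet: t = d/v_combined = 332/92 = 3.61 s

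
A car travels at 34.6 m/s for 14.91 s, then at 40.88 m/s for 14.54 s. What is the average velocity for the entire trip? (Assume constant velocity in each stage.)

d₁ = v₁t₁ = 34.6 × 14.91 = 515.886 m
d₂ = v₂t₂ = 40.88 × 14.54 = 594.3952 m
d_total = 1110.2812 m, t_total = 29.45 s
v_avg = d_total/t_total = 1110.2812/29.45 = 37.7 m/s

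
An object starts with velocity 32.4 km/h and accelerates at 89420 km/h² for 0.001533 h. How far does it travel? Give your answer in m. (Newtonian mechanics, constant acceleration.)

v₀ = 32.4 km/h × 0.2777777777777778 = 9.0 m/s
a = 89420 km/h² × 7.716049382716049e-05 = 6.89969 m/s²
t = 0.001533 h × 3600.0 = 5.5188 s
d = v₀ × t + ½ × a × t² = 9.0 × 5.5188 + 0.5 × 6.89969 × 5.5188² = 154.7 m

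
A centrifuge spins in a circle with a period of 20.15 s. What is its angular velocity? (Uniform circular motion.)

ω = 2π/T = 2π/20.15 = 0.3118 rad/s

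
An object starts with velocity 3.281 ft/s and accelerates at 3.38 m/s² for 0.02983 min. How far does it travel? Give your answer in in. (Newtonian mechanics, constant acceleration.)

v₀ = 3.281 ft/s × 0.3048 = 1.00005 m/s
t = 0.02983 min × 60.0 = 1.7898 s
d = v₀ × t + ½ × a × t² = 1.00005 × 1.7898 + 0.5 × 3.38 × 1.7898² = 7.20361 m
d = 7.20361 m / 0.0254 = 283.6 in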